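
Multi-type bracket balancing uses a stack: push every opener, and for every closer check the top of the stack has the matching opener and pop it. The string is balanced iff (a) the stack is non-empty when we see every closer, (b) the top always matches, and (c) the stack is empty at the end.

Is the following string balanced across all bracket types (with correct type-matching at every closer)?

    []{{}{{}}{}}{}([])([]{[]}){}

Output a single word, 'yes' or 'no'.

pos 0: push '['; stack = [
pos 1: ']' matches '['; pop; stack = (empty)
pos 2: push '{'; stack = {
pos 3: push '{'; stack = {{
pos 4: '}' matches '{'; pop; stack = {
pos 5: push '{'; stack = {{
pos 6: push '{'; stack = {{{
pos 7: '}' matches '{'; pop; stack = {{
pos 8: '}' matches '{'; pop; stack = {
pos 9: push '{'; stack = {{
pos 10: '}' matches '{'; pop; stack = {
pos 11: '}' matches '{'; pop; stack = (empty)
pos 12: push '{'; stack = {
pos 13: '}' matches '{'; pop; stack = (empty)
pos 14: push '('; stack = (
pos 15: push '['; stack = ([
pos 16: ']' matches '['; pop; stack = (
pos 17: ')' matches '('; pop; stack = (empty)
pos 18: push '('; stack = (
pos 19: push '['; stack = ([
pos 20: ']' matches '['; pop; stack = (
pos 21: push '{'; stack = ({
pos 22: push '['; stack = ({[
pos 23: ']' matches '['; pop; stack = ({
pos 24: '}' matches '{'; pop; stack = (
pos 25: ')' matches '('; pop; stack = (empty)
pos 26: push '{'; stack = {
pos 27: '}' matches '{'; pop; stack = (empty)
end: stack empty → VALID
Verdict: properly nested → yes

Answer: yes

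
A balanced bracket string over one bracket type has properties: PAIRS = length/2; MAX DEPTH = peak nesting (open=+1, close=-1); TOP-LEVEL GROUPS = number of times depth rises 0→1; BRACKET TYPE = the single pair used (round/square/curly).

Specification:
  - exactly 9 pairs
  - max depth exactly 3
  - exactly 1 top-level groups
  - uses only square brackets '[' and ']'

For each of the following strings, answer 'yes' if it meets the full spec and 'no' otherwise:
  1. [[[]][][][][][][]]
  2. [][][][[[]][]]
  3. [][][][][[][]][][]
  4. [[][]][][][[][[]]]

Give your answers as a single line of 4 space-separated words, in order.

String 1 '[[[]][][][][][][]]': depth seq [1 2 3 2 1 2 1 2 1 2 1 2 1 2 1 2 1 0]
  -> pairs=9 depth=3 groups=1 -> yes
String 2 '[][][][[[]][]]': depth seq [1 0 1 0 1 0 1 2 3 2 1 2 1 0]
  -> pairs=7 depth=3 groups=4 -> no
String 3 '[][][][][[][]][][]': depth seq [1 0 1 0 1 0 1 0 1 2 1 2 1 0 1 0 1 0]
  -> pairs=9 depth=2 groups=7 -> no
String 4 '[[][]][][][[][[]]]': depth seq [1 2 1 2 1 0 1 0 1 0 1 2 1 2 3 2 1 0]
  -> pairs=9 depth=3 groups=4 -> no

Answer: yes no no no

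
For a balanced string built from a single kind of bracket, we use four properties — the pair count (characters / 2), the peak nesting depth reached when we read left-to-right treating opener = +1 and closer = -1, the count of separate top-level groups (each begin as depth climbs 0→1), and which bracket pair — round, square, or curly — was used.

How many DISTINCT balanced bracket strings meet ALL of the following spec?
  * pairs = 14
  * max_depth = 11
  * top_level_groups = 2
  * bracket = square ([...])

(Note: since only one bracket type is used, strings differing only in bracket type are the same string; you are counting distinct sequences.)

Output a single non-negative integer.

Answer: 456

Derivation:
Spec: pairs=14 depth=11 groups=2
Count(depth <= 11) = 742854
Count(depth <= 10) = 742398
Count(depth == 11) = 742854 - 742398 = 456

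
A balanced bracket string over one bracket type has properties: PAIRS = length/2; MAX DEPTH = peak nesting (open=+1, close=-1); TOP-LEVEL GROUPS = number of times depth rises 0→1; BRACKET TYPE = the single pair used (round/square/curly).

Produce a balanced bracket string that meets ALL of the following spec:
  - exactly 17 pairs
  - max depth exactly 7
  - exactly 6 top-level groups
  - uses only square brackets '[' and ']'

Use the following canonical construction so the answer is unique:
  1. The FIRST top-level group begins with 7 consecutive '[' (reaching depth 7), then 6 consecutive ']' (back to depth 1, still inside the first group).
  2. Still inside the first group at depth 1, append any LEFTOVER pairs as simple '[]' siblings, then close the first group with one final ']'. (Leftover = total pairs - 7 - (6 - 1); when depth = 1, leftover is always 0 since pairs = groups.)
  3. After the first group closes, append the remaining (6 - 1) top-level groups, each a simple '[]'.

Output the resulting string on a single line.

Answer: [[[[[[[]]]]]][][][][][]][][][][][]

Derivation:
Spec: pairs=17 depth=7 groups=6
Leftover pairs = 17 - 7 - (6-1) = 5
First group: deep chain of depth 7 + 5 sibling pairs
Remaining 5 groups: simple '[]' each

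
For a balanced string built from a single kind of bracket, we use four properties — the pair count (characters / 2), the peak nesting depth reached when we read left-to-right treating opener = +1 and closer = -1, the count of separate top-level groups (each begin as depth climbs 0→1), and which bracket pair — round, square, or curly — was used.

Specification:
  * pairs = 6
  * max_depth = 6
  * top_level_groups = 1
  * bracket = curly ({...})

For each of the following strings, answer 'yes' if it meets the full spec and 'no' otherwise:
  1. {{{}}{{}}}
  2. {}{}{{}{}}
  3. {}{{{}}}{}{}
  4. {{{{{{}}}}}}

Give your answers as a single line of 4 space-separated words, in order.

Answer: no no no yes

Derivation:
String 1 '{{{}}{{}}}': depth seq [1 2 3 2 1 2 3 2 1 0]
  -> pairs=5 depth=3 groups=1 -> no
String 2 '{}{}{{}{}}': depth seq [1 0 1 0 1 2 1 2 1 0]
  -> pairs=5 depth=2 groups=3 -> no
String 3 '{}{{{}}}{}{}': depth seq [1 0 1 2 3 2 1 0 1 0 1 0]
  -> pairs=6 depth=3 groups=4 -> no
String 4 '{{{{{{}}}}}}': depth seq [1 2 3 4 5 6 5 4 3 2 1 0]
  -> pairs=6 depth=6 groups=1 -> yes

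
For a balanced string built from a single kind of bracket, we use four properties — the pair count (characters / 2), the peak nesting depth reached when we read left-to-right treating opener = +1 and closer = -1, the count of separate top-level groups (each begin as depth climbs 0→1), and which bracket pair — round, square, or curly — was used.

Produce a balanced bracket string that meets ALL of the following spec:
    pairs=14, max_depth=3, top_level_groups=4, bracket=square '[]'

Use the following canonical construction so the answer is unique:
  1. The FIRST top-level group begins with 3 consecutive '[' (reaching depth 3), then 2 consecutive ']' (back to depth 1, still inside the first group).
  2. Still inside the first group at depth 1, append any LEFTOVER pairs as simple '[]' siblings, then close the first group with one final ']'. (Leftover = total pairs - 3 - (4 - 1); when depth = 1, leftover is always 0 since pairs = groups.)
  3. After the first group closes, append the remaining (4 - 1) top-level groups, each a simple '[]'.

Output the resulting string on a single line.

Spec: pairs=14 depth=3 groups=4
Leftover pairs = 14 - 3 - (4-1) = 8
First group: deep chain of depth 3 + 8 sibling pairs
Remaining 3 groups: simple '[]' each

Answer: [[[]][][][][][][][][]][][][]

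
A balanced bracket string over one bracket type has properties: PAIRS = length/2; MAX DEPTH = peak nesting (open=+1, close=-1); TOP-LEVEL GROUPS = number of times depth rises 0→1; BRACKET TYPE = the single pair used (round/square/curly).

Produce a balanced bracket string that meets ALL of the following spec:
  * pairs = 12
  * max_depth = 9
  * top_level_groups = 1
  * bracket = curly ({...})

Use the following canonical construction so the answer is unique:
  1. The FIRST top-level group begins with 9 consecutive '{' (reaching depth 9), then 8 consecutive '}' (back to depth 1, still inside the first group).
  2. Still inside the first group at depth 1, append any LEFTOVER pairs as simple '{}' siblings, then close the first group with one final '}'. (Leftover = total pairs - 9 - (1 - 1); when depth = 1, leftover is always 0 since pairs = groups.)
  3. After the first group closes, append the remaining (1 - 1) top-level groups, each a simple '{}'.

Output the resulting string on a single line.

Spec: pairs=12 depth=9 groups=1
Leftover pairs = 12 - 9 - (1-1) = 3
First group: deep chain of depth 9 + 3 sibling pairs
Remaining 0 groups: simple '{}' each

Answer: {{{{{{{{{}}}}}}}}{}{}{}}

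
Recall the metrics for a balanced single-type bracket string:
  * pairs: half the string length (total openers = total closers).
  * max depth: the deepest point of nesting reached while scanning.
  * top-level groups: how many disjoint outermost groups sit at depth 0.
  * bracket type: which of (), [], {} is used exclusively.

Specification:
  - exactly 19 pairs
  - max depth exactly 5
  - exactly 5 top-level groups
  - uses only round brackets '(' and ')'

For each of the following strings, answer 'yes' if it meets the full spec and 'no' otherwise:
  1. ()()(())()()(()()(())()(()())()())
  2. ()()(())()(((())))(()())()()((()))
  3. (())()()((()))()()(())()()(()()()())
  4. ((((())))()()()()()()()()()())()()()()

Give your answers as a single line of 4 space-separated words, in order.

Answer: no no no yes

Derivation:
String 1 '()()(())()()(()()(())()(()())()())': depth seq [1 0 1 0 1 2 1 0 1 0 1 0 1 2 1 2 1 2 3 2 1 2 1 2 3 2 3 2 1 2 1 2 1 0]
  -> pairs=17 depth=3 groups=6 -> no
String 2 '()()(())()(((())))(()())()()((()))': depth seq [1 0 1 0 1 2 1 0 1 0 1 2 3 4 3 2 1 0 1 2 1 2 1 0 1 0 1 0 1 2 3 2 1 0]
  -> pairs=17 depth=4 groups=9 -> no
String 3 '(())()()((()))()()(())()()(()()()())': depth seq [1 2 1 0 1 0 1 0 1 2 3 2 1 0 1 0 1 0 1 2 1 0 1 0 1 0 1 2 1 2 1 2 1 2 1 0]
  -> pairs=18 depth=3 groups=10 -> no
String 4 '((((())))()()()()()()()()()())()()()()': depth seq [1 2 3 4 5 4 3 2 1 2 1 2 1 2 1 2 1 2 1 2 1 2 1 2 1 2 1 2 1 0 1 0 1 0 1 0 1 0]
  -> pairs=19 depth=5 groups=5 -> yes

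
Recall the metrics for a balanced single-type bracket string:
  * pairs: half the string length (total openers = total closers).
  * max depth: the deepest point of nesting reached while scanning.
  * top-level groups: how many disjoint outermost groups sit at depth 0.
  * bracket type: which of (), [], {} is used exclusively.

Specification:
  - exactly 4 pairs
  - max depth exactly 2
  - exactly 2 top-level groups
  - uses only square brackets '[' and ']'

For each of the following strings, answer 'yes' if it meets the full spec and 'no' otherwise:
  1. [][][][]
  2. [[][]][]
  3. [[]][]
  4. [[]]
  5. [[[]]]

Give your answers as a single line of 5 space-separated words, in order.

String 1 '[][][][]': depth seq [1 0 1 0 1 0 1 0]
  -> pairs=4 depth=1 groups=4 -> no
String 2 '[[][]][]': depth seq [1 2 1 2 1 0 1 0]
  -> pairs=4 depth=2 groups=2 -> yes
String 3 '[[]][]': depth seq [1 2 1 0 1 0]
  -> pairs=3 depth=2 groups=2 -> no
String 4 '[[]]': depth seq [1 2 1 0]
  -> pairs=2 depth=2 groups=1 -> no
String 5 '[[[]]]': depth seq [1 2 3 2 1 0]
  -> pairs=3 depth=3 groups=1 -> no

Answer: no yes no no no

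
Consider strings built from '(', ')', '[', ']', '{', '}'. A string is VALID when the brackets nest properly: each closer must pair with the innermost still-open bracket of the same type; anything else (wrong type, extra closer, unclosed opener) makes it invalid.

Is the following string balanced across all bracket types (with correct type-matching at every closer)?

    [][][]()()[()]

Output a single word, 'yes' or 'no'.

pos 0: push '['; stack = [
pos 1: ']' matches '['; pop; stack = (empty)
pos 2: push '['; stack = [
pos 3: ']' matches '['; pop; stack = (empty)
pos 4: push '['; stack = [
pos 5: ']' matches '['; pop; stack = (empty)
pos 6: push '('; stack = (
pos 7: ')' matches '('; pop; stack = (empty)
pos 8: push '('; stack = (
pos 9: ')' matches '('; pop; stack = (empty)
pos 10: push '['; stack = [
pos 11: push '('; stack = [(
pos 12: ')' matches '('; pop; stack = [
pos 13: ']' matches '['; pop; stack = (empty)
end: stack empty → VALID
Verdict: properly nested → yes

Answer: yes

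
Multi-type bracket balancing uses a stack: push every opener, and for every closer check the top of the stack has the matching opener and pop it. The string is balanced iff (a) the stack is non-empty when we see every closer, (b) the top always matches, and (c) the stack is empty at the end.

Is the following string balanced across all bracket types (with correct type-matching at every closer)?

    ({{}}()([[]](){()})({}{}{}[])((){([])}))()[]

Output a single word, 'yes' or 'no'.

Answer: yes

Derivation:
pos 0: push '('; stack = (
pos 1: push '{'; stack = ({
pos 2: push '{'; stack = ({{
pos 3: '}' matches '{'; pop; stack = ({
pos 4: '}' matches '{'; pop; stack = (
pos 5: push '('; stack = ((
pos 6: ')' matches '('; pop; stack = (
pos 7: push '('; stack = ((
pos 8: push '['; stack = (([
pos 9: push '['; stack = (([[
pos 10: ']' matches '['; pop; stack = (([
pos 11: ']' matches '['; pop; stack = ((
pos 12: push '('; stack = (((
pos 13: ')' matches '('; pop; stack = ((
pos 14: push '{'; stack = (({
pos 15: push '('; stack = (({(
pos 16: ')' matches '('; pop; stack = (({
pos 17: '}' matches '{'; pop; stack = ((
pos 18: ')' matches '('; pop; stack = (
pos 19: push '('; stack = ((
pos 20: push '{'; stack = (({
pos 21: '}' matches '{'; pop; stack = ((
pos 22: push '{'; stack = (({
pos 23: '}' matches '{'; pop; stack = ((
pos 24: push '{'; stack = (({
pos 25: '}' matches '{'; pop; stack = ((
pos 26: push '['; stack = (([
pos 27: ']' matches '['; pop; stack = ((
pos 28: ')' matches '('; pop; stack = (
pos 29: push '('; stack = ((
pos 30: push '('; stack = (((
pos 31: ')' matches '('; pop; stack = ((
pos 32: push '{'; stack = (({
pos 33: push '('; stack = (({(
pos 34: push '['; stack = (({([
pos 35: ']' matches '['; pop; stack = (({(
pos 36: ')' matches '('; pop; stack = (({
pos 37: '}' matches '{'; pop; stack = ((
pos 38: ')' matches '('; pop; stack = (
pos 39: ')' matches '('; pop; stack = (empty)
pos 40: push '('; stack = (
pos 41: ')' matches '('; pop; stack = (empty)
pos 42: push '['; stack = [
pos 43: ']' matches '['; pop; stack = (empty)
end: stack empty → VALID
Verdict: properly nested → yes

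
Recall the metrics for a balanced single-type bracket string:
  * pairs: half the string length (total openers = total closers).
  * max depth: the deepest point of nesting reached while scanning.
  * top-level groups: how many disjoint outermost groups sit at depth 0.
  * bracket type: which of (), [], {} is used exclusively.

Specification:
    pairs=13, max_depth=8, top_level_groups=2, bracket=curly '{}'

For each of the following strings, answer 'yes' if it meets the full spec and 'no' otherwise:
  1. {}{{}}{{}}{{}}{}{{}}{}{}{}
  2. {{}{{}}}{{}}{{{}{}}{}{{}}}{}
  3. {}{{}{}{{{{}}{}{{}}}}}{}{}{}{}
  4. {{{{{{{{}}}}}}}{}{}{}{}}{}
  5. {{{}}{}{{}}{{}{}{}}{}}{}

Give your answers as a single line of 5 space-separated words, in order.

Answer: no no no yes no

Derivation:
String 1 '{}{{}}{{}}{{}}{}{{}}{}{}{}': depth seq [1 0 1 2 1 0 1 2 1 0 1 2 1 0 1 0 1 2 1 0 1 0 1 0 1 0]
  -> pairs=13 depth=2 groups=9 -> no
String 2 '{{}{{}}}{{}}{{{}{}}{}{{}}}{}': depth seq [1 2 1 2 3 2 1 0 1 2 1 0 1 2 3 2 3 2 1 2 1 2 3 2 1 0 1 0]
  -> pairs=14 depth=3 groups=4 -> no
String 3 '{}{{}{}{{{{}}{}{{}}}}}{}{}{}{}': depth seq [1 0 1 2 1 2 1 2 3 4 5 4 3 4 3 4 5 4 3 2 1 0 1 0 1 0 1 0 1 0]
  -> pairs=15 depth=5 groups=6 -> no
String 4 '{{{{{{{{}}}}}}}{}{}{}{}}{}': depth seq [1 2 3 4 5 6 7 8 7 6 5 4 3 2 1 2 1 2 1 2 1 2 1 0 1 0]
  -> pairs=13 depth=8 groups=2 -> yes
String 5 '{{{}}{}{{}}{{}{}{}}{}}{}': depth seq [1 2 3 2 1 2 1 2 3 2 1 2 3 2 3 2 3 2 1 2 1 0 1 0]
  -> pairs=12 depth=3 groups=2 -> no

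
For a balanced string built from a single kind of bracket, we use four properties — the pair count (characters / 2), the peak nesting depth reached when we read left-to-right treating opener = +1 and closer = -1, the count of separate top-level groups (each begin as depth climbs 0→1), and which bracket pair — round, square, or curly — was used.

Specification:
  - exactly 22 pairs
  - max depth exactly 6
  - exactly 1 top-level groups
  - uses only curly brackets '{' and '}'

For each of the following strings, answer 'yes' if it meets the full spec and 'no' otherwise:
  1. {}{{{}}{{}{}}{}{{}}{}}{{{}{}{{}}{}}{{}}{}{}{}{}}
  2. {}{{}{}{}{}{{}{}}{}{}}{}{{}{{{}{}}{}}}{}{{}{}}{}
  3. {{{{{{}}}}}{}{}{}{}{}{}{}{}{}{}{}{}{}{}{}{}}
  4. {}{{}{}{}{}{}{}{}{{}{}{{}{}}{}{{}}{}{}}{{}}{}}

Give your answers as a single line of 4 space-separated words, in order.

Answer: no no yes no

Derivation:
String 1 '{}{{{}}{{}{}}{}{{}}{}}{{{}{}{{}}{}}{{}}{}{}{}{}}': depth seq [1 0 1 2 3 2 1 2 3 2 3 2 1 2 1 2 3 2 1 2 1 0 1 2 3 2 3 2 3 4 3 2 3 2 1 2 3 2 1 2 1 2 1 2 1 2 1 0]
  -> pairs=24 depth=4 groups=3 -> no
String 2 '{}{{}{}{}{}{{}{}}{}{}}{}{{}{{{}{}}{}}}{}{{}{}}{}': depth seq [1 0 1 2 1 2 1 2 1 2 1 2 3 2 3 2 1 2 1 2 1 0 1 0 1 2 1 2 3 4 3 4 3 2 3 2 1 0 1 0 1 2 1 2 1 0 1 0]
  -> pairs=24 depth=4 groups=7 -> no
String 3 '{{{{{{}}}}}{}{}{}{}{}{}{}{}{}{}{}{}{}{}{}{}}': depth seq [1 2 3 4 5 6 5 4 3 2 1 2 1 2 1 2 1 2 1 2 1 2 1 2 1 2 1 2 1 2 1 2 1 2 1 2 1 2 1 2 1 2 1 0]
  -> pairs=22 depth=6 groups=1 -> yes
String 4 '{}{{}{}{}{}{}{}{}{{}{}{{}{}}{}{{}}{}{}}{{}}{}}': depth seq [1 0 1 2 1 2 1 2 1 2 1 2 1 2 1 2 1 2 3 2 3 2 3 4 3 4 3 2 3 2 3 4 3 2 3 2 3 2 1 2 3 2 1 2 1 0]
  -> pairs=23 depth=4 groups=2 -> no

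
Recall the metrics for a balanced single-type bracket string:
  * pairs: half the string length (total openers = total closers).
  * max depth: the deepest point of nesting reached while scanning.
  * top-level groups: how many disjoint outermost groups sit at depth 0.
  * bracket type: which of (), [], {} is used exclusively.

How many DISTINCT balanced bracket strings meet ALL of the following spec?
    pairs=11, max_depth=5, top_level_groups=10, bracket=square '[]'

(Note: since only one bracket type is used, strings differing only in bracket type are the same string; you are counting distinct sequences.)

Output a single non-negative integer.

Answer: 0

Derivation:
Spec: pairs=11 depth=5 groups=10
Count(depth <= 5) = 10
Count(depth <= 4) = 10
Count(depth == 5) = 10 - 10 = 0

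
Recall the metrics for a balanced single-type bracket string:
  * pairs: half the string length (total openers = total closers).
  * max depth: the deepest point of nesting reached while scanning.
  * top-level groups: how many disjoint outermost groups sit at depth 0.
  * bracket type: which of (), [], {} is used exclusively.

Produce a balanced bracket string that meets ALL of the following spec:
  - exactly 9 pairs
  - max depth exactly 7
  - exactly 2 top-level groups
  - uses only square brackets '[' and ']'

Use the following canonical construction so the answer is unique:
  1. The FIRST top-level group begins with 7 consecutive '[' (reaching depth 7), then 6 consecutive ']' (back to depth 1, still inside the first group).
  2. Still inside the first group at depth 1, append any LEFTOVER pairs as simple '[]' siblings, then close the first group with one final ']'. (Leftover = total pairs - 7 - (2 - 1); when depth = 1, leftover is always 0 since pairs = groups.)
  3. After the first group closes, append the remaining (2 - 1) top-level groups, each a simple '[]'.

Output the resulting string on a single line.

Answer: [[[[[[[]]]]]][]][]

Derivation:
Spec: pairs=9 depth=7 groups=2
Leftover pairs = 9 - 7 - (2-1) = 1
First group: deep chain of depth 7 + 1 sibling pairs
Remaining 1 groups: simple '[]' each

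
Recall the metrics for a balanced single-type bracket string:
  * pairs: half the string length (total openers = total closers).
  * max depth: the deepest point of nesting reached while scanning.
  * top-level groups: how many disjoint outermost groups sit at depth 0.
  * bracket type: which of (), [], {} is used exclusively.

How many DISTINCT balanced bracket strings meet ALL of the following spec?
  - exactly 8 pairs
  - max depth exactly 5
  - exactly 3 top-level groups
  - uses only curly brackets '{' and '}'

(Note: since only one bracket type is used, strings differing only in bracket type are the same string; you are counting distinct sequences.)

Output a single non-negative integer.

Spec: pairs=8 depth=5 groups=3
Count(depth <= 5) = 294
Count(depth <= 4) = 267
Count(depth == 5) = 294 - 267 = 27

Answer: 27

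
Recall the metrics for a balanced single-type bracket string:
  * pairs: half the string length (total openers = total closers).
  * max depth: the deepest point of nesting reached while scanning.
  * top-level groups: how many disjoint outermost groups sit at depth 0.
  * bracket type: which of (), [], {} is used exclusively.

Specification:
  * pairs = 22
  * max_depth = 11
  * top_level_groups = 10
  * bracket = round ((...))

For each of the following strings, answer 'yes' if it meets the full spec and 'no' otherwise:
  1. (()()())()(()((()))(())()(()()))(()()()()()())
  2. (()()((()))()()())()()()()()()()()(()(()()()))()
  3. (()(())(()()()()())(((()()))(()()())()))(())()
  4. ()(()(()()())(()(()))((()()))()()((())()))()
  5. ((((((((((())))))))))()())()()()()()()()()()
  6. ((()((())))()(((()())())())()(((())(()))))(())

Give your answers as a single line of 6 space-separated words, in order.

String 1 '(()()())()(()((()))(())()(()()))(()()()()()())': depth seq [1 2 1 2 1 2 1 0 1 0 1 2 1 2 3 4 3 2 1 2 3 2 1 2 1 2 3 2 3 2 1 0 1 2 1 2 1 2 1 2 1 2 1 2 1 0]
  -> pairs=23 depth=4 groups=4 -> no
String 2 '(()()((()))()()())()()()()()()()()(()(()()()))()': depth seq [1 2 1 2 1 2 3 4 3 2 1 2 1 2 1 2 1 0 1 0 1 0 1 0 1 0 1 0 1 0 1 0 1 0 1 2 1 2 3 2 3 2 3 2 1 0 1 0]
  -> pairs=24 depth=4 groups=11 -> no
String 3 '(()(())(()()()()())(((()()))(()()())()))(())()': depth seq [1 2 1 2 3 2 1 2 3 2 3 2 3 2 3 2 3 2 1 2 3 4 5 4 5 4 3 2 3 4 3 4 3 4 3 2 3 2 1 0 1 2 1 0 1 0]
  -> pairs=23 depth=5 groups=3 -> no
String 4 '()(()(()()())(()(()))((()()))()()((())()))()': depth seq [1 0 1 2 1 2 3 2 3 2 3 2 1 2 3 2 3 4 3 2 1 2 3 4 3 4 3 2 1 2 1 2 1 2 3 4 3 2 3 2 1 0 1 0]
  -> pairs=22 depth=4 groups=3 -> no
String 5 '((((((((((())))))))))()())()()()()()()()()()': depth seq [1 2 3 4 5 6 7 8 9 10 11 10 9 8 7 6 5 4 3 2 1 2 1 2 1 0 1 0 1 0 1 0 1 0 1 0 1 0 1 0 1 0 1 0]
  -> pairs=22 depth=11 groups=10 -> yes
String 6 '((()((())))()(((()())())())()(((())(()))))(())': depth seq [1 2 3 2 3 4 5 4 3 2 1 2 1 2 3 4 5 4 5 4 3 4 3 2 3 2 1 2 1 2 3 4 5 4 3 4 5 4 3 2 1 0 1 2 1 0]
  -> pairs=23 depth=5 groups=2 -> no

Answer: no no no no yes no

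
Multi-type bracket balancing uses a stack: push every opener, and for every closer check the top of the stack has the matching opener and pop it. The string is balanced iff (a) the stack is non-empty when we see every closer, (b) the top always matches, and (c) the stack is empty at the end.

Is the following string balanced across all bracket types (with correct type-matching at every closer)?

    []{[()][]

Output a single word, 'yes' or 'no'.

pos 0: push '['; stack = [
pos 1: ']' matches '['; pop; stack = (empty)
pos 2: push '{'; stack = {
pos 3: push '['; stack = {[
pos 4: push '('; stack = {[(
pos 5: ')' matches '('; pop; stack = {[
pos 6: ']' matches '['; pop; stack = {
pos 7: push '['; stack = {[
pos 8: ']' matches '['; pop; stack = {
end: stack still non-empty ({) → INVALID
Verdict: unclosed openers at end: { → no

Answer: no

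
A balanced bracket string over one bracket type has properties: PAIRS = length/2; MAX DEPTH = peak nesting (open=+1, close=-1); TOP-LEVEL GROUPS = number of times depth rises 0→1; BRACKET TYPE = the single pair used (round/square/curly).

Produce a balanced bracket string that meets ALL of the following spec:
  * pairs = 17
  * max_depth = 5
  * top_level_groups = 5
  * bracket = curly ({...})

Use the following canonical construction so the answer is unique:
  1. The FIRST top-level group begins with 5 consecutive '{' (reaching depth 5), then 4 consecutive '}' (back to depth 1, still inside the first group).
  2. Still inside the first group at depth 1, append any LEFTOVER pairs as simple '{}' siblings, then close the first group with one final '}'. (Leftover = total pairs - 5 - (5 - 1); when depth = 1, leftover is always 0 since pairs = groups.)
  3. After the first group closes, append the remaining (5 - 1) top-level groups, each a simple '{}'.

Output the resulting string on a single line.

Answer: {{{{{}}}}{}{}{}{}{}{}{}{}}{}{}{}{}

Derivation:
Spec: pairs=17 depth=5 groups=5
Leftover pairs = 17 - 5 - (5-1) = 8
First group: deep chain of depth 5 + 8 sibling pairs
Remaining 4 groups: simple '{}' each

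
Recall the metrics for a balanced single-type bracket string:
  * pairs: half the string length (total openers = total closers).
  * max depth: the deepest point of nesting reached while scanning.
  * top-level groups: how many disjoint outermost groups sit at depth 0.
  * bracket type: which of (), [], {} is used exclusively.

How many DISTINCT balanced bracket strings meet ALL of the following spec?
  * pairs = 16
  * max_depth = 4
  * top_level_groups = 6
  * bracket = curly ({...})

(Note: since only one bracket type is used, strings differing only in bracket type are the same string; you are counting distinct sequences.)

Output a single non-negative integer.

Answer: 491487

Derivation:
Spec: pairs=16 depth=4 groups=6
Count(depth <= 4) = 728127
Count(depth <= 3) = 236640
Count(depth == 4) = 728127 - 236640 = 491487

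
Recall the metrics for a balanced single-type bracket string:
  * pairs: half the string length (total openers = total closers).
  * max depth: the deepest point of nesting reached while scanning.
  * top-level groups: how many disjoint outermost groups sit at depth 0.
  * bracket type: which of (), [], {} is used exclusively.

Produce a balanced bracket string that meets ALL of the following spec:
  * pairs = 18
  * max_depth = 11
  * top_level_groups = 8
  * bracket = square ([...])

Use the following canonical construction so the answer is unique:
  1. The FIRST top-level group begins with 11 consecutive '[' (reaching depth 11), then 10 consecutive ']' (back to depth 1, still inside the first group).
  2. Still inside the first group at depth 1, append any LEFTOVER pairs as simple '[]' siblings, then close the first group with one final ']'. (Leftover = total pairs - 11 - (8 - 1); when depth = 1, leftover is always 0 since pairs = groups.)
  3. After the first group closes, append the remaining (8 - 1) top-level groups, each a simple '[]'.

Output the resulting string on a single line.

Spec: pairs=18 depth=11 groups=8
Leftover pairs = 18 - 11 - (8-1) = 0
First group: deep chain of depth 11 + 0 sibling pairs
Remaining 7 groups: simple '[]' each

Answer: [[[[[[[[[[[]]]]]]]]]]][][][][][][][]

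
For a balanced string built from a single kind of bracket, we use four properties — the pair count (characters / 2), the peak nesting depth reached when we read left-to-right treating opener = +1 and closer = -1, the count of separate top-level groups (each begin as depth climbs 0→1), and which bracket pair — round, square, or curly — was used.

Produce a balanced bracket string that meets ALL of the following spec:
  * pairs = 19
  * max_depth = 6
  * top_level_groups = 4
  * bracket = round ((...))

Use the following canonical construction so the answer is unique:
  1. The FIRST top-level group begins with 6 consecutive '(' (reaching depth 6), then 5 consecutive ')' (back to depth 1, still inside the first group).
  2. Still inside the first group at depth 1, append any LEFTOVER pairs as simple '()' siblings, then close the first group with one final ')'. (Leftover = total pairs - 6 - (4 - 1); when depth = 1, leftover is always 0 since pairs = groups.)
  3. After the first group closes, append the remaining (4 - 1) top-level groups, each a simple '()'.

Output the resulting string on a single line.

Answer: (((((()))))()()()()()()()()()())()()()

Derivation:
Spec: pairs=19 depth=6 groups=4
Leftover pairs = 19 - 6 - (4-1) = 10
First group: deep chain of depth 6 + 10 sibling pairs
Remaining 3 groups: simple '()' each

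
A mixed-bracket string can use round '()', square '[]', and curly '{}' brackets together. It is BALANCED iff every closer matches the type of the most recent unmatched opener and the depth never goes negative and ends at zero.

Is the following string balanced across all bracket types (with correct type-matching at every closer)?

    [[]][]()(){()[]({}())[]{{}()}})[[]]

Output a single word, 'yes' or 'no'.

pos 0: push '['; stack = [
pos 1: push '['; stack = [[
pos 2: ']' matches '['; pop; stack = [
pos 3: ']' matches '['; pop; stack = (empty)
pos 4: push '['; stack = [
pos 5: ']' matches '['; pop; stack = (empty)
pos 6: push '('; stack = (
pos 7: ')' matches '('; pop; stack = (empty)
pos 8: push '('; stack = (
pos 9: ')' matches '('; pop; stack = (empty)
pos 10: push '{'; stack = {
pos 11: push '('; stack = {(
pos 12: ')' matches '('; pop; stack = {
pos 13: push '['; stack = {[
pos 14: ']' matches '['; pop; stack = {
pos 15: push '('; stack = {(
pos 16: push '{'; stack = {({
pos 17: '}' matches '{'; pop; stack = {(
pos 18: push '('; stack = {((
pos 19: ')' matches '('; pop; stack = {(
pos 20: ')' matches '('; pop; stack = {
pos 21: push '['; stack = {[
pos 22: ']' matches '['; pop; stack = {
pos 23: push '{'; stack = {{
pos 24: push '{'; stack = {{{
pos 25: '}' matches '{'; pop; stack = {{
pos 26: push '('; stack = {{(
pos 27: ')' matches '('; pop; stack = {{
pos 28: '}' matches '{'; pop; stack = {
pos 29: '}' matches '{'; pop; stack = (empty)
pos 30: saw closer ')' but stack is empty → INVALID
Verdict: unmatched closer ')' at position 30 → no

Answer: no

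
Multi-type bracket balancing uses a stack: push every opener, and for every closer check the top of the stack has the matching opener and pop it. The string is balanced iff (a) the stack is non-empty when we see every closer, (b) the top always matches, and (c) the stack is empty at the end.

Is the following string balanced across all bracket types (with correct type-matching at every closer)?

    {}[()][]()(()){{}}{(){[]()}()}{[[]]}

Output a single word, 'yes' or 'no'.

pos 0: push '{'; stack = {
pos 1: '}' matches '{'; pop; stack = (empty)
pos 2: push '['; stack = [
pos 3: push '('; stack = [(
pos 4: ')' matches '('; pop; stack = [
pos 5: ']' matches '['; pop; stack = (empty)
pos 6: push '['; stack = [
pos 7: ']' matches '['; pop; stack = (empty)
pos 8: push '('; stack = (
pos 9: ')' matches '('; pop; stack = (empty)
pos 10: push '('; stack = (
pos 11: push '('; stack = ((
pos 12: ')' matches '('; pop; stack = (
pos 13: ')' matches '('; pop; stack = (empty)
pos 14: push '{'; stack = {
pos 15: push '{'; stack = {{
pos 16: '}' matches '{'; pop; stack = {
pos 17: '}' matches '{'; pop; stack = (empty)
pos 18: push '{'; stack = {
pos 19: push '('; stack = {(
pos 20: ')' matches '('; pop; stack = {
pos 21: push '{'; stack = {{
pos 22: push '['; stack = {{[
pos 23: ']' matches '['; pop; stack = {{
pos 24: push '('; stack = {{(
pos 25: ')' matches '('; pop; stack = {{
pos 26: '}' matches '{'; pop; stack = {
pos 27: push '('; stack = {(
pos 28: ')' matches '('; pop; stack = {
pos 29: '}' matches '{'; pop; stack = (empty)
pos 30: push '{'; stack = {
pos 31: push '['; stack = {[
pos 32: push '['; stack = {[[
pos 33: ']' matches '['; pop; stack = {[
pos 34: ']' matches '['; pop; stack = {
pos 35: '}' matches '{'; pop; stack = (empty)
end: stack empty → VALID
Verdict: properly nested → yes

Answer: yes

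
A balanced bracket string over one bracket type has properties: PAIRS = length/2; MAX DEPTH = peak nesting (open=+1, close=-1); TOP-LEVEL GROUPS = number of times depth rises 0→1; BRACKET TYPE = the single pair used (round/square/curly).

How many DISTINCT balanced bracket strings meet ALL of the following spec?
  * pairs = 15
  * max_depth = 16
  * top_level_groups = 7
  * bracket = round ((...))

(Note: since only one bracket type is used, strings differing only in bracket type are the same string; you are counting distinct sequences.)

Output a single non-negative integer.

Answer: 0

Derivation:
Spec: pairs=15 depth=16 groups=7
Count(depth <= 16) = 149226
Count(depth <= 15) = 149226
Count(depth == 16) = 149226 - 149226 = 0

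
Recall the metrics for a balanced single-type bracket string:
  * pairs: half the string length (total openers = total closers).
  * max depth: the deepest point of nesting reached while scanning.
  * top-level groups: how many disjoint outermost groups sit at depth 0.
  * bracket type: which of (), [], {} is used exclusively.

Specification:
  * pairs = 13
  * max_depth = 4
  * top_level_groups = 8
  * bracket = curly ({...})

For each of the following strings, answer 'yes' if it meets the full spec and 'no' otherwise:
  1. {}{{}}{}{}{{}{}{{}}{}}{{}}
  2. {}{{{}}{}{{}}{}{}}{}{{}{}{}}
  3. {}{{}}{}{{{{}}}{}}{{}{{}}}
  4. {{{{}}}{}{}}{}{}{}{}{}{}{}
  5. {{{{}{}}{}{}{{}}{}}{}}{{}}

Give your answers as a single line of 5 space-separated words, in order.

Answer: no no no yes no

Derivation:
String 1 '{}{{}}{}{}{{}{}{{}}{}}{{}}': depth seq [1 0 1 2 1 0 1 0 1 0 1 2 1 2 1 2 3 2 1 2 1 0 1 2 1 0]
  -> pairs=13 depth=3 groups=6 -> no
String 2 '{}{{{}}{}{{}}{}{}}{}{{}{}{}}': depth seq [1 0 1 2 3 2 1 2 1 2 3 2 1 2 1 2 1 0 1 0 1 2 1 2 1 2 1 0]
  -> pairs=14 depth=3 groups=4 -> no
String 3 '{}{{}}{}{{{{}}}{}}{{}{{}}}': depth seq [1 0 1 2 1 0 1 0 1 2 3 4 3 2 1 2 1 0 1 2 1 2 3 2 1 0]
  -> pairs=13 depth=4 groups=5 -> no
String 4 '{{{{}}}{}{}}{}{}{}{}{}{}{}': depth seq [1 2 3 4 3 2 1 2 1 2 1 0 1 0 1 0 1 0 1 0 1 0 1 0 1 0]
  -> pairs=13 depth=4 groups=8 -> yes
String 5 '{{{{}{}}{}{}{{}}{}}{}}{{}}': depth seq [1 2 3 4 3 4 3 2 3 2 3 2 3 4 3 2 3 2 1 2 1 0 1 2 1 0]
  -> pairs=13 depth=4 groups=2 -> no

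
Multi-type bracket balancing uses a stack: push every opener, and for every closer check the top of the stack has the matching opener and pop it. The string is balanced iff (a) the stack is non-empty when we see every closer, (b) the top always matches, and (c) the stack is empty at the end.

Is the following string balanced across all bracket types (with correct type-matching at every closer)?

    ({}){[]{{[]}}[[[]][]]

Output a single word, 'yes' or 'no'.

Answer: no

Derivation:
pos 0: push '('; stack = (
pos 1: push '{'; stack = ({
pos 2: '}' matches '{'; pop; stack = (
pos 3: ')' matches '('; pop; stack = (empty)
pos 4: push '{'; stack = {
pos 5: push '['; stack = {[
pos 6: ']' matches '['; pop; stack = {
pos 7: push '{'; stack = {{
pos 8: push '{'; stack = {{{
pos 9: push '['; stack = {{{[
pos 10: ']' matches '['; pop; stack = {{{
pos 11: '}' matches '{'; pop; stack = {{
pos 12: '}' matches '{'; pop; stack = {
pos 13: push '['; stack = {[
pos 14: push '['; stack = {[[
pos 15: push '['; stack = {[[[
pos 16: ']' matches '['; pop; stack = {[[
pos 17: ']' matches '['; pop; stack = {[
pos 18: push '['; stack = {[[
pos 19: ']' matches '['; pop; stack = {[
pos 20: ']' matches '['; pop; stack = {
end: stack still non-empty ({) → INVALID
Verdict: unclosed openers at end: { → no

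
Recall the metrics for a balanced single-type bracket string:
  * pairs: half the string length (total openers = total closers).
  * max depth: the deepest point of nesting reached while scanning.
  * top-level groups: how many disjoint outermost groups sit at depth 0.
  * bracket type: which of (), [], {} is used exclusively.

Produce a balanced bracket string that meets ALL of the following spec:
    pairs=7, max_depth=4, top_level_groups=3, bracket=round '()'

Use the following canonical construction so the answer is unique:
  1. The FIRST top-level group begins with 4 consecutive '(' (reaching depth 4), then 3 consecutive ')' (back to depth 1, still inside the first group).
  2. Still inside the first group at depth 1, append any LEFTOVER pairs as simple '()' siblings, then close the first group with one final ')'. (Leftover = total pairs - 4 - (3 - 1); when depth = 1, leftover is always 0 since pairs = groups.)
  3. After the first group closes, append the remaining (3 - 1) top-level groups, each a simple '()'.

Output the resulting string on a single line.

Spec: pairs=7 depth=4 groups=3
Leftover pairs = 7 - 4 - (3-1) = 1
First group: deep chain of depth 4 + 1 sibling pairs
Remaining 2 groups: simple '()' each

Answer: (((()))())()()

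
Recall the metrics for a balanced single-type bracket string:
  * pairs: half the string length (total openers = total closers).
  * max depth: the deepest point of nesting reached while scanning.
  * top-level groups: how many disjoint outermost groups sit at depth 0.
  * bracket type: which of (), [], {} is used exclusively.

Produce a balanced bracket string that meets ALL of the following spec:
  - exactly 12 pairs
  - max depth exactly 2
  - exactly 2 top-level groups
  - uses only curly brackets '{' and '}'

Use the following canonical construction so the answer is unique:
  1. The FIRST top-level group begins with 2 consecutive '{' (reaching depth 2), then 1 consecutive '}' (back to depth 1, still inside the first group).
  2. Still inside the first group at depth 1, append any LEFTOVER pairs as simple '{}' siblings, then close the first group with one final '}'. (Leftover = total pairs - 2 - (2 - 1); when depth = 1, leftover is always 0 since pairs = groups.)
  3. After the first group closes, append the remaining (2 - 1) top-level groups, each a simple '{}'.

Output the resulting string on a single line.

Spec: pairs=12 depth=2 groups=2
Leftover pairs = 12 - 2 - (2-1) = 9
First group: deep chain of depth 2 + 9 sibling pairs
Remaining 1 groups: simple '{}' each

Answer: {{}{}{}{}{}{}{}{}{}{}}{}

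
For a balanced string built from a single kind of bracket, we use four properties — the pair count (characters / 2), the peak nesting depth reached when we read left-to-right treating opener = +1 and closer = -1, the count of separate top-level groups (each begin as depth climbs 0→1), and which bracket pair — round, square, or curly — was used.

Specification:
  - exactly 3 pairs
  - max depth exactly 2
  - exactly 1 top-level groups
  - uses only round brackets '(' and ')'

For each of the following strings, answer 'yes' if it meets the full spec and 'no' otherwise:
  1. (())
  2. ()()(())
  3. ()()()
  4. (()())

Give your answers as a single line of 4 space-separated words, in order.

Answer: no no no yes

Derivation:
String 1 '(())': depth seq [1 2 1 0]
  -> pairs=2 depth=2 groups=1 -> no
String 2 '()()(())': depth seq [1 0 1 0 1 2 1 0]
  -> pairs=4 depth=2 groups=3 -> no
String 3 '()()()': depth seq [1 0 1 0 1 0]
  -> pairs=3 depth=1 groups=3 -> no
String 4 '(()())': depth seq [1 2 1 2 1 0]
  -> pairs=3 depth=2 groups=1 -> yes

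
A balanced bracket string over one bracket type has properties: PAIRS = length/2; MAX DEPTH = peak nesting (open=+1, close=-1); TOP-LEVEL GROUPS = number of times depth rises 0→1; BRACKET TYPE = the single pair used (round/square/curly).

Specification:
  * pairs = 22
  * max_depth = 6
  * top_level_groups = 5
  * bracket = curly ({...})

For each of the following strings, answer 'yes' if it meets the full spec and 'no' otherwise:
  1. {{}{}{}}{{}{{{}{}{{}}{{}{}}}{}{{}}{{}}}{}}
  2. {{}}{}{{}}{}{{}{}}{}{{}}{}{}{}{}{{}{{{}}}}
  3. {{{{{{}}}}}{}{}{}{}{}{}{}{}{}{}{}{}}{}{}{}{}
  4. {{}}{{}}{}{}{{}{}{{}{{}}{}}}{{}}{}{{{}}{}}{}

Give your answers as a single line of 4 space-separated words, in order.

Answer: no no yes no

Derivation:
String 1 '{{}{}{}}{{}{{{}{}{{}}{{}{}}}{}{{}}{{}}}{}}': depth seq [1 2 1 2 1 2 1 0 1 2 1 2 3 4 3 4 3 4 5 4 3 4 5 4 5 4 3 2 3 2 3 4 3 2 3 4 3 2 1 2 1 0]
  -> pairs=21 depth=5 groups=2 -> no
String 2 '{{}}{}{{}}{}{{}{}}{}{{}}{}{}{}{}{{}{{{}}}}': depth seq [1 2 1 0 1 0 1 2 1 0 1 0 1 2 1 2 1 0 1 0 1 2 1 0 1 0 1 0 1 0 1 0 1 2 1 2 3 4 3 2 1 0]
  -> pairs=21 depth=4 groups=12 -> no
String 3 '{{{{{{}}}}}{}{}{}{}{}{}{}{}{}{}{}{}}{}{}{}{}': depth seq [1 2 3 4 5 6 5 4 3 2 1 2 1 2 1 2 1 2 1 2 1 2 1 2 1 2 1 2 1 2 1 2 1 2 1 0 1 0 1 0 1 0 1 0]
  -> pairs=22 depth=6 groups=5 -> yes
String 4 '{{}}{{}}{}{}{{}{}{{}{{}}{}}}{{}}{}{{{}}{}}{}': depth seq [1 2 1 0 1 2 1 0 1 0 1 0 1 2 1 2 1 2 3 2 3 4 3 2 3 2 1 0 1 2 1 0 1 0 1 2 3 2 1 2 1 0 1 0]
  -> pairs=22 depth=4 groups=9 -> no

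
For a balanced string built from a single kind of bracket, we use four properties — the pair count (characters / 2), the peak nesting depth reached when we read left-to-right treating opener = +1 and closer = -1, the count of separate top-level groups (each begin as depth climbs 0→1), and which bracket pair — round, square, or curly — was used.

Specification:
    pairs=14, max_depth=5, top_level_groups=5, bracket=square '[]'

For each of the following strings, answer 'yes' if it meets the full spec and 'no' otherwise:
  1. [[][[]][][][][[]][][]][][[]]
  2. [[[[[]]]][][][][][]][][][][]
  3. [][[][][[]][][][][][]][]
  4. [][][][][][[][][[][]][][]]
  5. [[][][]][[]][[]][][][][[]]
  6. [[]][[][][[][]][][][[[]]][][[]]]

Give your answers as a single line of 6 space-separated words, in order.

Answer: no yes no no no no

Derivation:
String 1 '[[][[]][][][][[]][][]][][[]]': depth seq [1 2 1 2 3 2 1 2 1 2 1 2 1 2 3 2 1 2 1 2 1 0 1 0 1 2 1 0]
  -> pairs=14 depth=3 groups=3 -> no
String 2 '[[[[[]]]][][][][][]][][][][]': depth seq [1 2 3 4 5 4 3 2 1 2 1 2 1 2 1 2 1 2 1 0 1 0 1 0 1 0 1 0]
  -> pairs=14 depth=5 groups=5 -> yes
String 3 '[][[][][[]][][][][][]][]': depth seq [1 0 1 2 1 2 1 2 3 2 1 2 1 2 1 2 1 2 1 2 1 0 1 0]
  -> pairs=12 depth=3 groups=3 -> no
String 4 '[][][][][][[][][[][]][][]]': depth seq [1 0 1 0 1 0 1 0 1 0 1 2 1 2 1 2 3 2 3 2 1 2 1 2 1 0]
  -> pairs=13 depth=3 groups=6 -> no
String 5 '[[][][]][[]][[]][][][][[]]': depth seq [1 2 1 2 1 2 1 0 1 2 1 0 1 2 1 0 1 0 1 0 1 0 1 2 1 0]
  -> pairs=13 depth=2 groups=7 -> no
String 6 '[[]][[][][[][]][][][[[]]][][[]]]': depth seq [1 2 1 0 1 2 1 2 1 2 3 2 3 2 1 2 1 2 1 2 3 4 3 2 1 2 1 2 3 2 1 0]
  -> pairs=16 depth=4 groups=2 -> no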